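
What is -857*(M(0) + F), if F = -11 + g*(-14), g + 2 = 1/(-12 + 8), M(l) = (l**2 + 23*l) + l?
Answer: -35137/2 ≈ -17569.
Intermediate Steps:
M(l) = l**2 + 24*l
g = -9/4 (g = -2 + 1/(-12 + 8) = -2 + 1/(-4) = -2 - 1/4 = -9/4 ≈ -2.2500)
F = 41/2 (F = -11 - 9/4*(-14) = -11 + 63/2 = 41/2 ≈ 20.500)
-857*(M(0) + F) = -857*(0*(24 + 0) + 41/2) = -857*(0*24 + 41/2) = -857*(0 + 41/2) = -857*41/2 = -35137/2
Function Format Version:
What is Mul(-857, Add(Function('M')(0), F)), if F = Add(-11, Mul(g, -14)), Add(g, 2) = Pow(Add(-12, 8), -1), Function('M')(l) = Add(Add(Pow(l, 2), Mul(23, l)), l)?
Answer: Rational(-35137, 2) ≈ -17569.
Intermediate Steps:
Function('M')(l) = Add(Pow(l, 2), Mul(24, l))
g = Rational(-9, 4) (g = Add(-2, Pow(Add(-12, 8), -1)) = Add(-2, Pow(-4, -1)) = Add(-2, Rational(-1, 4)) = Rational(-9, 4) ≈ -2.2500)
F = Rational(41, 2) (F = Add(-11, Mul(Rational(-9, 4), -14)) = Add(-11, Rational(63, 2)) = Rational(41, 2) ≈ 20.500)
Mul(-857, Add(Function('M')(0), F)) = Mul(-857, Add(Mul(0, Add(24, 0)), Rational(41, 2))) = Mul(-857, Add(Mul(0, 24), Rational(41, 2))) = Mul(-857, Add(0, Rational(41, 2))) = Mul(-857, Rational(41, 2)) = Rational(-35137, 2)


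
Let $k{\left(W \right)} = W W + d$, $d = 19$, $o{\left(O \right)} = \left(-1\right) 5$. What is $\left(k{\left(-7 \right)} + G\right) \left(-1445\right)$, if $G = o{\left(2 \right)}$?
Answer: $-91035$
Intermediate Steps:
$o{\left(O \right)} = -5$
$k{\left(W \right)} = 19 + W^{2}$ ($k{\left(W \right)} = W W + 19 = W^{2} + 19 = 19 + W^{2}$)
$G = -5$
$\left(k{\left(-7 \right)} + G\right) \left(-1445\right) = \left(\left(19 + \left(-7\right)^{2}\right) - 5\right) \left(-1445\right) = \left(\left(19 + 49\right) - 5\right) \left(-1445\right) = \left(68 - 5\right) \left(-1445\right) = 63 \left(-1445\right) = -91035$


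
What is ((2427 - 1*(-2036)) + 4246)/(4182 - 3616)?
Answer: 8709/566 ≈ 15.387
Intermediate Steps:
((2427 - 1*(-2036)) + 4246)/(4182 - 3616) = ((2427 + 2036) + 4246)/566 = (4463 + 4246)*(1/566) = 8709*(1/566) = 8709/566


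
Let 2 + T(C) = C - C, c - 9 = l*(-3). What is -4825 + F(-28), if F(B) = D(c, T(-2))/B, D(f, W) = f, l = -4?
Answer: -19303/4 ≈ -4825.8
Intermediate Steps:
c = 21 (c = 9 - 4*(-3) = 9 + 12 = 21)
T(C) = -2 (T(C) = -2 + (C - C) = -2 + 0 = -2)
F(B) = 21/B
-4825 + F(-28) = -4825 + 21/(-28) = -4825 + 21*(-1/28) = -4825 - ¾ = -19303/4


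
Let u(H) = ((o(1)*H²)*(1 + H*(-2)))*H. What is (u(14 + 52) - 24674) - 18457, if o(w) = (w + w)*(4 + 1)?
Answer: -376662891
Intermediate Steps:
o(w) = 10*w (o(w) = (2*w)*5 = 10*w)
u(H) = 10*H³*(1 - 2*H) (u(H) = (((10*1)*H²)*(1 + H*(-2)))*H = ((10*H²)*(1 - 2*H))*H = (10*H²*(1 - 2*H))*H = 10*H³*(1 - 2*H))
(u(14 + 52) - 24674) - 18457 = ((14 + 52)³*(10 - 20*(14 + 52)) - 24674) - 18457 = (66³*(10 - 20*66) - 24674) - 18457 = (287496*(10 - 1320) - 24674) - 18457 = (287496*(-1310) - 24674) - 18457 = (-376619760 - 24674) - 18457 = -376644434 - 18457 = -376662891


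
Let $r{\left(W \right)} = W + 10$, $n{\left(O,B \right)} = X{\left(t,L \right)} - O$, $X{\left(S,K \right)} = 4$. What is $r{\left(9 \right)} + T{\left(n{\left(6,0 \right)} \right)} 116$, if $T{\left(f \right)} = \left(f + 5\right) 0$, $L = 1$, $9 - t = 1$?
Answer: $19$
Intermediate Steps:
$t = 8$ ($t = 9 - 1 = 8$)
$n{\left(O,B \right)} = 4 - O$
$T{\left(f \right)} = 0$ ($T{\left(f \right)} = \left(5 + f\right) 0 = 0$)
$r{\left(W \right)} = 10 + W$
$r{\left(9 \right)} + T{\left(n{\left(6,0 \right)} \right)} 116 = \left(10 + 9\right) + 0 \cdot 116 = 19 + 0 = 19$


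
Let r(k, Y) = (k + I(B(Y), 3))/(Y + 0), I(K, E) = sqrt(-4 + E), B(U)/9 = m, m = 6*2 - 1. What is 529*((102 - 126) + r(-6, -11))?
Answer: -136482/11 - 529*I/11 ≈ -12407.0 - 48.091*I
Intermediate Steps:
m = 11 (m = 12 - 1 = 11)
B(U) = 99 (B(U) = 9*11 = 99)
r(k, Y) = (I + k)/Y (r(k, Y) = (k + sqrt(-4 + 3))/(Y + 0) = (k + sqrt(-1))/Y = (k + I)/Y = (I + k)/Y)
529*((102 - 126) + r(-6, -11)) = 529*((102 - 126) + (I - 6)/(-11)) = 529*(-24 - (-6 + I)/11) = 529*(-24 + (6/11 - I/11)) = 529*(-258/11 - I/11) = -136482/11 - 529*I/11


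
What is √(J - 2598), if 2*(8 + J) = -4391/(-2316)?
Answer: I*√13973123958/2316 ≈ 51.04*I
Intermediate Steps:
J = -32665/4632 (J = -8 + (-4391/(-2316))/2 = -8 + (-4391*(-1/2316))/2 = -8 + (½)*(4391/2316) = -8 + 4391/4632 = -32665/4632 ≈ -7.0520)
√(J - 2598) = √(-32665/4632 - 2598) = √(-12066601/4632) = I*√13973123958/2316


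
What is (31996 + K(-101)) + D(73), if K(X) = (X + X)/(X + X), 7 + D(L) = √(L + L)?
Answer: 31990 + √146 ≈ 32002.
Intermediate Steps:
D(L) = -7 + √2*√L (D(L) = -7 + √(L + L) = -7 + √(2*L) = -7 + √2*√L)
K(X) = 1 (K(X) = (2*X)/((2*X)) = (2*X)*(1/(2*X)) = 1)
(31996 + K(-101)) + D(73) = (31996 + 1) + (-7 + √2*√73) = 31997 + (-7 + √146) = 31990 + √146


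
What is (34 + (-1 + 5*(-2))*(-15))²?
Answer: 39601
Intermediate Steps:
(34 + (-1 + 5*(-2))*(-15))² = (34 + (-1 - 10)*(-15))² = (34 - 11*(-15))² = (34 + 165)² = 199² = 39601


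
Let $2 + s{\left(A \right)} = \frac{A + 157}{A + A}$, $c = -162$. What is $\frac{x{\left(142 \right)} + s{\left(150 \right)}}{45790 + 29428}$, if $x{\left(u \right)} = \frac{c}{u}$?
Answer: $- \frac{45103}{1602143400} \approx -2.8152 \cdot 10^{-5}$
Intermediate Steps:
$x{\left(u \right)} = - \frac{162}{u}$
$s{\left(A \right)} = -2 + \frac{157 + A}{2 A}$ ($s{\left(A \right)} = -2 + \frac{A + 157}{A + A} = -2 + \frac{157 + A}{2 A}$)
$\frac{x{\left(142 \right)} + s{\left(150 \right)}}{45790 + 29428} = \frac{- \frac{162}{142} + \frac{157 - 450}{2 \cdot 150}}{45790 + 29428} = \frac{\left(-162\right) \frac{1}{142} + \frac{1}{2} \cdot \frac{1}{150} \left(157 - 450\right)}{75218} = \left(- \frac{81}{71} + \frac{1}{2} \cdot \frac{1}{150} \left(-293\right)\right) \frac{1}{75218} = \left(- \frac{81}{71} - \frac{293}{300}\right) \frac{1}{75218} = \left(- \frac{45103}{21300}\right) \frac{1}{75218} = - \frac{45103}{1602143400}$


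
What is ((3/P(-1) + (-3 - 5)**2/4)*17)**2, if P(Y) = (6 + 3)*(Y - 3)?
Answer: 10543009/144 ≈ 73215.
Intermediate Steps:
P(Y) = -27 + 9*Y (P(Y) = 9*(-3 + Y) = -27 + 9*Y)
((3/P(-1) + (-3 - 5)**2/4)*17)**2 = ((3/(-27 + 9*(-1)) + (-3 - 5)**2/4)*17)**2 = ((3/(-27 - 9) + (-8)**2*(1/4))*17)**2 = ((3/(-36) + 64*(1/4))*17)**2 = ((3*(-1/36) + 16)*17)**2 = ((-1/12 + 16)*17)**2 = ((191/12)*17)**2 = (3247/12)**2 = 10543009/144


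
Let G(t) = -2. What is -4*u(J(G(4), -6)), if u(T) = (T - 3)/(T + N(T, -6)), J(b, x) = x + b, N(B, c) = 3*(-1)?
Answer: -4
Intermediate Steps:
N(B, c) = -3
J(b, x) = b + x
u(T) = 1 (u(T) = (T - 3)/(T - 3) = (-3 + T)/(-3 + T) = 1)
-4*u(J(G(4), -6)) = -4*1 = -4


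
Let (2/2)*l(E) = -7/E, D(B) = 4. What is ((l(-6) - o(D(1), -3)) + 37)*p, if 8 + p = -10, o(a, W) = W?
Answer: -741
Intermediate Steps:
l(E) = -7/E
p = -18 (p = -8 - 10 = -18)
((l(-6) - o(D(1), -3)) + 37)*p = ((-7/(-6) - 1*(-3)) + 37)*(-18) = ((-7*(-⅙) + 3) + 37)*(-18) = ((7/6 + 3) + 37)*(-18) = (25/6 + 37)*(-18) = (247/6)*(-18) = -741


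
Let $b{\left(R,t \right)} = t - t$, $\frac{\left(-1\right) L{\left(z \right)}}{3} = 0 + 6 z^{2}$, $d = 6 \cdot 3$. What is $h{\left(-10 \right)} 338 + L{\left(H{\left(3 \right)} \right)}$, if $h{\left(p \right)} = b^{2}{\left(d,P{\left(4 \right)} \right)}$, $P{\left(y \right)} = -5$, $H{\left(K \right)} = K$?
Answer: $-162$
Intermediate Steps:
$d = 18$
$L{\left(z \right)} = - 18 z^{2}$ ($L{\left(z \right)} = - 3 \left(0 + 6 z^{2}\right) = - 3 \cdot 6 z^{2} = - 18 z^{2}$)
$b{\left(R,t \right)} = 0$
$h{\left(p \right)} = 0$ ($h{\left(p \right)} = 0^{2} = 0$)
$h{\left(-10 \right)} 338 + L{\left(H{\left(3 \right)} \right)} = 0 \cdot 338 - 18 \cdot 3^{2} = 0 - 162 = -162$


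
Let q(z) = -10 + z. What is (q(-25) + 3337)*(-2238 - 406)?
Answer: -8730488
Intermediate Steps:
(q(-25) + 3337)*(-2238 - 406) = ((-10 - 25) + 3337)*(-2238 - 406) = (-35 + 3337)*(-2644) = 3302*(-2644) = -8730488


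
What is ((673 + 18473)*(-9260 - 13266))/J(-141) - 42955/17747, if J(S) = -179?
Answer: 7653968091667/3176713 ≈ 2.4094e+6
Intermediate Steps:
((673 + 18473)*(-9260 - 13266))/J(-141) - 42955/17747 = ((673 + 18473)*(-9260 - 13266))/(-179) - 42955/17747 = (19146*(-22526))*(-1/179) - 42955*1/17747 = -431282796*(-1/179) - 42955/17747 = 431282796/179 - 42955/17747 = 7653968091667/3176713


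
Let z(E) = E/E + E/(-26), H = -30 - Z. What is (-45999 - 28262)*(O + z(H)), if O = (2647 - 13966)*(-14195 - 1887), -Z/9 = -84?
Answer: -175732601258060/13 ≈ -1.3518e+13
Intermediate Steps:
Z = 756 (Z = -9*(-84) = 756)
H = -786 (H = -30 - 1*756 = -30 - 756 = -786)
z(E) = 1 - E/26 (z(E) = 1 + E*(-1/26) = 1 - E/26)
O = 182032158 (O = -11319*(-16082) = 182032158)
(-45999 - 28262)*(O + z(H)) = (-45999 - 28262)*(182032158 + (1 - 1/26*(-786))) = -74261*(182032158 + (1 + 393/13)) = -74261*(182032158 + 406/13) = -74261*2366418460/13 = -175732601258060/13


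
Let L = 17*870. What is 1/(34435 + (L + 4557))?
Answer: 1/53782 ≈ 1.8594e-5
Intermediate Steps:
L = 14790
1/(34435 + (L + 4557)) = 1/(34435 + (14790 + 4557)) = 1/(34435 + 19347) = 1/53782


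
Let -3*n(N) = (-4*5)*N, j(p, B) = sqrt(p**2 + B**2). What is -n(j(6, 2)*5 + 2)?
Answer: -40/3 - 200*sqrt(10)/3 ≈ -224.15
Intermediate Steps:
j(p, B) = sqrt(B**2 + p**2)
n(N) = 20*N/3 (n(N) = -(-4*5)*N/3 = -(-20)*N/3 = 20*N/3)
-n(j(6, 2)*5 + 2) = -20*(sqrt(2**2 + 6**2)*5 + 2)/3 = -20*(sqrt(4 + 36)*5 + 2)/3 = -20*(sqrt(40)*5 + 2)/3 = -20*((2*sqrt(10))*5 + 2)/3 = -20*(10*sqrt(10) + 2)/3 = -20*(2 + 10*sqrt(10))/3 = -(40/3 + 200*sqrt(10)/3) = -40/3 - 200*sqrt(10)/3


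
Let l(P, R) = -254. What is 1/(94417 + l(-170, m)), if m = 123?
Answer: 1/94163 ≈ 1.0620e-5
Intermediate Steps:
1/(94417 + l(-170, m)) = 1/(94417 - 254) = 1/94163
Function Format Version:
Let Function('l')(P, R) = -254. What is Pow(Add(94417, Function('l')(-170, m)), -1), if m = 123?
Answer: Rational(1, 94163) ≈ 1.0620e-5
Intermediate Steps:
Pow(Add(94417, Function('l')(-170, m)), -1) = Pow(Add(94417, -254), -1) = Pow(94163, -1) = Rational(1, 94163)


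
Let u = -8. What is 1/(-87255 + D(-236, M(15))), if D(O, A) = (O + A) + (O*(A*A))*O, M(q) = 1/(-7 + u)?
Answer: -225/19629794 ≈ -1.1462e-5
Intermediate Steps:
M(q) = -1/15 (M(q) = 1/(-7 - 8) = 1/(-15) = -1/15)
D(O, A) = A + O + A²*O² (D(O, A) = (A + O) + (O*A²)*O = (A + O) + A²*O² = A + O + A²*O²)
1/(-87255 + D(-236, M(15))) = 1/(-87255 + (-1/15 - 236 + (-1/15)²*(-236)²)) = 1/(-87255 + (-1/15 - 236 + (1/225)*55696)) = 1/(-87255 + (-1/15 - 236 + 55696/225)) = 1/(-87255 + 2581/225) = 1/(-19629794/225) = -225/19629794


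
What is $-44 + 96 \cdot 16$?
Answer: $1492$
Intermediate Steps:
$-44 + 96 \cdot 16 = -44 + 1536 = 1492$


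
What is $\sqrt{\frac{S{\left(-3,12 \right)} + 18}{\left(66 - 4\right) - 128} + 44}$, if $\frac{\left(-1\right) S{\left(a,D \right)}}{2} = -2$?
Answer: $\frac{\sqrt{393}}{3} \approx 6.6081$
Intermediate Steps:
$S{\left(a,D \right)} = 4$ ($S{\left(a,D \right)} = \left(-2\right) \left(-2\right) = 4$)
$\sqrt{\frac{S{\left(-3,12 \right)} + 18}{\left(66 - 4\right) - 128} + 44} = \sqrt{\frac{4 + 18}{\left(66 - 4\right) - 128} + 44} = \sqrt{\frac{22}{62 - 128} + 44} = \sqrt{\frac{22}{-66} + 44} = \sqrt{22 \left(- \frac{1}{66}\right) + 44} = \sqrt{- \frac{1}{3} + 44} = \sqrt{\frac{131}{3}} = \frac{\sqrt{393}}{3}$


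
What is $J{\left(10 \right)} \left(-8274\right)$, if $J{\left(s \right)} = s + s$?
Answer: $-165480$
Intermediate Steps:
$J{\left(s \right)} = 2 s$
$J{\left(10 \right)} \left(-8274\right) = 2 \cdot 10 \left(-8274\right) = 20 \left(-8274\right) = -165480$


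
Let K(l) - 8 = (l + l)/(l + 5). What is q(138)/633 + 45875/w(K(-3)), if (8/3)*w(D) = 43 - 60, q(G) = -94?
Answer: -25812866/3587 ≈ -7196.2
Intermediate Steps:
K(l) = 8 + 2*l/(5 + l) (K(l) = 8 + (l + l)/(l + 5) = 8 + (2*l)/(5 + l) = 8 + 2*l/(5 + l))
w(D) = -51/8 (w(D) = 3*(43 - 60)/8 = (3/8)*(-17) = -51/8)
q(138)/633 + 45875/w(K(-3)) = -94/633 + 45875/(-51/8) = -94*1/633 + 45875*(-8/51) = -94/633 - 367000/51 = -25812866/3587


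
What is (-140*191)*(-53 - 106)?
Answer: 4251660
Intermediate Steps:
(-140*191)*(-53 - 106) = -26740*(-159) = 4251660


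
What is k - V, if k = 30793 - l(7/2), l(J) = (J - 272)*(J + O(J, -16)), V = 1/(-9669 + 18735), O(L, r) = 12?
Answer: 633799525/18132 ≈ 34955.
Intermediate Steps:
V = 1/9066 ≈ 0.00011030
l(J) = (-272 + J)*(12 + J) (l(J) = (J - 272)*(J + 12) = (-272 + J)*(12 + J))
k = 139819/4 (k = 30793 - (-3264 + (7/2)² - 1820/2) = 30793 - (-3264 + (7*(½))² - 1820/2) = 30793 - (-3264 + (7/2)² - 260*7/2) = 30793 - (-3264 + 49/4 - 910) = 30793 - 1*(-16647/4) = 30793 + 16647/4 = 139819/4 ≈ 34955.)
k - V = 139819/4 - 1*1/9066 = 139819/4 - 1/9066 = 633799525/18132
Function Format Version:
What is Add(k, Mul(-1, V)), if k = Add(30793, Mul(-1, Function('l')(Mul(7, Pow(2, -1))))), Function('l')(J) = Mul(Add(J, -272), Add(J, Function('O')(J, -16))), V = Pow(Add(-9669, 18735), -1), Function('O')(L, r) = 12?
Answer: Rational(633799525, 18132) ≈ 34955.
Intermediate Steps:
V = Rational(1, 9066) (V = Pow(9066, -1) = Rational(1, 9066) ≈ 0.00011030)
Function('l')(J) = Mul(Add(-272, J), Add(12, J)) (Function('l')(J) = Mul(Add(J, -272), Add(J, 12)) = Mul(Add(-272, J), Add(12, J)))
k = Rational(139819, 4) (k = Add(30793, Mul(-1, Add(-3264, Pow(Mul(7, Pow(2, -1)), 2), Mul(-260, Mul(7, Pow(2, -1)))))) = Add(30793, Mul(-1, Add(-3264, Pow(Mul(7, Rational(1, 2)), 2), Mul(-260, Mul(7, Rational(1, 2)))))) = Add(30793, Mul(-1, Add(-3264, Pow(Rational(7, 2), 2), Mul(-260, Rational(7, 2))))) = Add(30793, Mul(-1, Add(-3264, Rational(49, 4), -910))) = Add(30793, Mul(-1, Rational(-16647, 4))) = Add(30793, Rational(16647, 4)) = Rational(139819, 4) ≈ 34955.)
Add(k, Mul(-1, V)) = Add(Rational(139819, 4), Mul(-1, Rational(1, 9066))) = Add(Rational(139819, 4), Rational(-1, 9066)) = Rational(633799525, 18132)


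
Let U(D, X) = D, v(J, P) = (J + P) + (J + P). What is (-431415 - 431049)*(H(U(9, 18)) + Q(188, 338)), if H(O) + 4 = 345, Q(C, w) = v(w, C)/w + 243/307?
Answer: -15433493142528/51883 ≈ -2.9747e+8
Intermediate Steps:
v(J, P) = 2*J + 2*P
Q(C, w) = 243/307 + (2*C + 2*w)/w (Q(C, w) = (2*w + 2*C)/w + 243/307 = (2*C + 2*w)/w + 243*(1/307) = (2*C + 2*w)/w + 243/307 = 243/307 + (2*C + 2*w)/w)
H(O) = 341 (H(O) = -4 + 345 = 341)
(-431415 - 431049)*(H(U(9, 18)) + Q(188, 338)) = (-431415 - 431049)*(341 + (857/307 + 2*188/338)) = -862464*(341 + (857/307 + 2*188*(1/338))) = -862464*(341 + (857/307 + 188/169)) = -862464*(341 + 202549/51883) = -862464*17894652/51883 = -15433493142528/51883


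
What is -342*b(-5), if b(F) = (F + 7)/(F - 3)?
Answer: 171/2 ≈ 85.500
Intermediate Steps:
b(F) = (7 + F)/(-3 + F)
-342*b(-5) = -342*(7 - 5)/(-3 - 5) = -342*2/(-8) = -(-171)*2/4 = -342*(-¼) = 171/2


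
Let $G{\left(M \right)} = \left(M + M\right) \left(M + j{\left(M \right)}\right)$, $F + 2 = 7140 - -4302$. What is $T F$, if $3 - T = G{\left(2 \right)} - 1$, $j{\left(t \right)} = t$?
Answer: $-137280$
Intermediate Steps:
$F = 11440$ ($F = -2 + \left(7140 - -4302\right) = -2 + \left(7140 + 4302\right) = -2 + 11442 = 11440$)
$G{\left(M \right)} = 4 M^{2}$ ($G{\left(M \right)} = \left(M + M\right) \left(M + M\right) = 2 M 2 M = 4 M^{2}$)
$T = -12$ ($T = 3 - \left(4 \cdot 2^{2} - 1\right) = 3 - \left(4 \cdot 4 - 1\right) = 3 - \left(16 - 1\right) = 3 - 15 = -12$)
$T F = \left(-12\right) 11440 = -137280$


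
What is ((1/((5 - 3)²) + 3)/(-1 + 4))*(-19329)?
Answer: -83759/4 ≈ -20940.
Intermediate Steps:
((1/((5 - 3)²) + 3)/(-1 + 4))*(-19329) = ((1/(2²) + 3)/3)*(-19329) = ((1/4 + 3)*(⅓))*(-19329) = ((¼ + 3)*(⅓))*(-19329) = ((13/4)*(⅓))*(-19329) = (13/12)*(-19329) = -83759/4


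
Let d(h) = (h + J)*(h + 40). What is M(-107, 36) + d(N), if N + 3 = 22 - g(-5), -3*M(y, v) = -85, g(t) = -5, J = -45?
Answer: -3947/3 ≈ -1315.7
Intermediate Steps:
M(y, v) = 85/3 (M(y, v) = -⅓*(-85) = 85/3)
N = 24 (N = -3 + (22 - 1*(-5)) = -3 + (22 + 5) = -3 + 27 = 24)
d(h) = (-45 + h)*(40 + h) (d(h) = (h - 45)*(h + 40) = (-45 + h)*(40 + h))
M(-107, 36) + d(N) = 85/3 + (-1800 + 24² - 5*24) = 85/3 + (-1800 + 576 - 120) = 85/3 - 1344 = -3947/3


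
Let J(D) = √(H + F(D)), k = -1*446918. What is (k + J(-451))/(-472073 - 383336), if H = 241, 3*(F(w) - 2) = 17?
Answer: 446918/855409 - √2238/2566227 ≈ 0.52244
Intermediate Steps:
F(w) = 23/3 (F(w) = 2 + (⅓)*17 = 2 + 17/3 = 23/3)
k = -446918
J(D) = √2238/3 (J(D) = √(241 + 23/3) = √(746/3) = √2238/3)
(k + J(-451))/(-472073 - 383336) = (-446918 + √2238/3)/(-472073 - 383336) = (-446918 + √2238/3)/(-855409) = (-446918 + √2238/3)*(-1/855409) = 446918/855409 - √2238/2566227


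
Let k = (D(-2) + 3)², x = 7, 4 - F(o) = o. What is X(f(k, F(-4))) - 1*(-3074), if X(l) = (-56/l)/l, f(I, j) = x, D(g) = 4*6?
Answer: 21510/7 ≈ 3072.9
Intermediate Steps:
F(o) = 4 - o
D(g) = 24
k = 729 (k = (24 + 3)² = 27² = 729)
f(I, j) = 7
X(l) = -56/l²
X(f(k, F(-4))) - 1*(-3074) = -56/7² - 1*(-3074) = -56*1/49 + 3074 = -8/7 + 3074 = 21510/7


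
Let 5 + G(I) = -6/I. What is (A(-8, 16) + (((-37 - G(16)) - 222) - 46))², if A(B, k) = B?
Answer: 6056521/64 ≈ 94633.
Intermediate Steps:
G(I) = -5 - 6/I
(A(-8, 16) + (((-37 - G(16)) - 222) - 46))² = (-8 + (((-37 - (-5 - 6/16)) - 222) - 46))² = (-8 + (((-37 - (-5 - 6*1/16)) - 222) - 46))² = (-8 + (((-37 - (-5 - 3/8)) - 222) - 46))² = (-8 + (((-37 - 1*(-43/8)) - 222) - 46))² = (-8 + (((-37 + 43/8) - 222) - 46))² = (-8 + ((-253/8 - 222) - 46))² = (-8 + (-2029/8 - 46))² = (-8 - 2397/8)² = (-2461/8)² = 6056521/64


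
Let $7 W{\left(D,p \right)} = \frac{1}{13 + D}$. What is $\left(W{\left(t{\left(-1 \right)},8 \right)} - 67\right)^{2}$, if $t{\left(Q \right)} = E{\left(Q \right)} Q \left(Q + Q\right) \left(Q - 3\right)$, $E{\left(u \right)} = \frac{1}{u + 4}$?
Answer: $\frac{211295296}{47089} \approx 4487.1$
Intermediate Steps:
$E{\left(u \right)} = \frac{1}{4 + u}$
$t{\left(Q \right)} = \frac{2 Q^{2} \left(-3 + Q\right)}{4 + Q}$ ($t{\left(Q \right)} = \frac{Q}{4 + Q} \left(Q + Q\right) \left(Q - 3\right) = \frac{Q}{4 + Q} 2 Q \left(-3 + Q\right) = \frac{2 Q^{2} \left(-3 + Q\right)}{4 + Q}$)
$W{\left(D,p \right)} = \frac{1}{7 \left(13 + D\right)}$
$\left(W{\left(t{\left(-1 \right)},8 \right)} - 67\right)^{2} = \left(\frac{1}{7 \left(13 + \frac{2 \left(-1\right)^{2} \left(-3 - 1\right)}{4 - 1}\right)} - 67\right)^{2} = \left(\frac{1}{7 \left(13 + 2 \cdot 1 \cdot \frac{1}{3} \left(-4\right)\right)} - 67\right)^{2} = \left(\frac{1}{7 \left(13 - \frac{8}{3}\right)} - 67\right)^{2} = \left(\frac{1}{7 \cdot \frac{31}{3}} - 67\right)^{2} = \left(\frac{1}{7} \cdot \frac{3}{31} - 67\right)^{2} = \left(\frac{3}{217} - 67\right)^{2} = \left(- \frac{14536}{217}\right)^{2} = \frac{211295296}{47089}$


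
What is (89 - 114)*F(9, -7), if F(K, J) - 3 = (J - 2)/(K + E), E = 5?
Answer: -825/14 ≈ -58.929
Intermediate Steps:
F(K, J) = 3 + (-2 + J)/(5 + K) (F(K, J) = 3 + (J - 2)/(K + 5) = 3 + (-2 + J)/(5 + K))
(89 - 114)*F(9, -7) = (89 - 114)*((13 - 7 + 3*9)/(5 + 9)) = -25*(13 - 7 + 27)/14 = -25*33/14 = -825/14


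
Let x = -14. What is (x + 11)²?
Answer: 9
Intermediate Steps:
(x + 11)² = (-14 + 11)² = (-3)² = 9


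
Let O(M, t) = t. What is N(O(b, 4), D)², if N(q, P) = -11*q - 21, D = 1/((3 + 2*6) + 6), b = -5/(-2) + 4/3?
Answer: 4225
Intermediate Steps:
b = 23/6 (b = -5*(-½) + 4*(⅓) = 5/2 + 4/3 = 23/6 ≈ 3.8333)
D = 1/21 (D = 1/((3 + 12) + 6) = 1/(15 + 6) = 1/21 ≈ 0.047619)
N(q, P) = -21 - 11*q
N(O(b, 4), D)² = (-21 - 11*4)² = (-21 - 44)² = (-65)² = 4225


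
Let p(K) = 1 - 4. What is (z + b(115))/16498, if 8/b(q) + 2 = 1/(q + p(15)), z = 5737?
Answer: 1278455/3679054 ≈ 0.34750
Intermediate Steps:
p(K) = -3
b(q) = 8/(-2 + 1/(-3 + q)) (b(q) = 8/(-2 + 1/(q - 3)) = 8/(-2 + 1/(-3 + q)))
(z + b(115))/16498 = (5737 + 8*(3 - 1*115)/(-7 + 2*115))/16498 = (5737 + 8*(3 - 115)/(-7 + 230))*(1/16498) = (5737 + 8*(-112)/223)*(1/16498) = (5737 + 8*(1/223)*(-112))*(1/16498) = (5737 - 896/223)*(1/16498) = (1278455/223)*(1/16498) = 1278455/3679054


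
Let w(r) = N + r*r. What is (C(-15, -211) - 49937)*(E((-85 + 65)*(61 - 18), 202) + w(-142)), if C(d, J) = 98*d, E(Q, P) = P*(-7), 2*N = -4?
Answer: -963778436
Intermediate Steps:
N = -2 (N = (½)*(-4) = -2)
E(Q, P) = -7*P
w(r) = -2 + r² (w(r) = -2 + r*r = -2 + r²)
(C(-15, -211) - 49937)*(E((-85 + 65)*(61 - 18), 202) + w(-142)) = (98*(-15) - 49937)*(-7*202 + (-2 + (-142)²)) = (-1470 - 49937)*(-1414 + (-2 + 20164)) = -51407*(-1414 + 20162) = -51407*18748 = -963778436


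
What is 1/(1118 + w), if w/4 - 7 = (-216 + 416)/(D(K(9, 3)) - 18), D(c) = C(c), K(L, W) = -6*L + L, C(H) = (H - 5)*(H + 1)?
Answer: 1091/1250686 ≈ 0.00087232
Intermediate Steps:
C(H) = (1 + H)*(-5 + H) (C(H) = (-5 + H)*(1 + H) = (1 + H)*(-5 + H))
K(L, W) = -5*L
D(c) = -5 + c² - 4*c
w = 30948/1091 (w = 28 + 4*((-216 + 416)/((-5 + (-5*9)² - (-20)*9) - 18)) = 28 + 4*(200/((-5 + (-45)² - 4*(-45)) - 18)) = 28 + 4*(200/((-5 + 2025 + 180) - 18)) = 28 + 4*(200/(2200 - 18)) = 28 + 4*(200/2182) = 28 + 4*(200*(1/2182)) = 28 + 4*(100/1091) = 28 + 400/1091 = 30948/1091 ≈ 28.367)
1/(1118 + w) = 1/(1118 + 30948/1091) = 1/(1250686/1091) = 1091/1250686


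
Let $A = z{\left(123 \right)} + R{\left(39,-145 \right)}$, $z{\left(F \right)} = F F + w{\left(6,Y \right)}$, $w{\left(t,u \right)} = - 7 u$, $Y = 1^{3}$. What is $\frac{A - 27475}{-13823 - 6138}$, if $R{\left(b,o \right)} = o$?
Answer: $\frac{12498}{19961} \approx 0.62612$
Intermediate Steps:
$Y = 1$
$z{\left(F \right)} = -7 + F^{2}$ ($z{\left(F \right)} = F F - 7 = F^{2} - 7 = -7 + F^{2}$)
$A = 14977$ ($A = \left(-7 + 123^{2}\right) - 145 = \left(-7 + 15129\right) - 145 = 15122 - 145 = 14977$)
$\frac{A - 27475}{-13823 - 6138} = \frac{14977 - 27475}{-13823 - 6138} = - \frac{12498}{-19961} = \left(-12498\right) \left(- \frac{1}{19961}\right) = \frac{12498}{19961}$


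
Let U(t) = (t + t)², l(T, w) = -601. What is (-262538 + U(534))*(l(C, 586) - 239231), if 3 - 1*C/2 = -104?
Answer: -210593121552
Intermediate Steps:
C = 214 (C = 6 - 2*(-104) = 6 + 208 = 214)
U(t) = 4*t² (U(t) = (2*t)² = 4*t²)
(-262538 + U(534))*(l(C, 586) - 239231) = (-262538 + 4*534²)*(-601 - 239231) = (-262538 + 4*285156)*(-239832) = (-262538 + 1140624)*(-239832) = 878086*(-239832) = -210593121552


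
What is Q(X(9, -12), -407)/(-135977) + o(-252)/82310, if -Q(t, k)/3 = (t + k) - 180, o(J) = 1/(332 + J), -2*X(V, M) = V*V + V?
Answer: -12484644823/895381349600 ≈ -0.013943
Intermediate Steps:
X(V, M) = -V/2 - V**2/2 (X(V, M) = -(V*V + V)/2 = -(V**2 + V)/2 = -(V + V**2)/2 = -V/2 - V**2/2)
Q(t, k) = 540 - 3*k - 3*t (Q(t, k) = -3*((t + k) - 180) = -3*((k + t) - 180) = -3*(-180 + k + t) = 540 - 3*k - 3*t)
Q(X(9, -12), -407)/(-135977) + o(-252)/82310 = (540 - 3*(-407) - (-3)*9*(1 + 9)/2)/(-135977) + 1/((332 - 252)*82310) = (540 + 1221 - (-3)*9*10/2)*(-1/135977) + (1/82310)/80 = (540 + 1221 - 3*(-45))*(-1/135977) + (1/80)*(1/82310) = (540 + 1221 + 135)*(-1/135977) + 1/6584800 = 1896*(-1/135977) + 1/6584800 = -1896/135977 + 1/6584800 = -12484644823/895381349600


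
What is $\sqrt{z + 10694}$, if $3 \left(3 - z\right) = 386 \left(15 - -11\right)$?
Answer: $\frac{\sqrt{66165}}{3} \approx 85.742$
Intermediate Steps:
$z = - \frac{10027}{3}$ ($z = 3 - \frac{386 \left(15 - -11\right)}{3} = 3 - \frac{386 \left(15 + 11\right)}{3} = 3 - \frac{386 \cdot 26}{3} = 3 - \frac{10036}{3} = - \frac{10027}{3} \approx -3342.3$)
$\sqrt{z + 10694} = \sqrt{- \frac{10027}{3} + 10694} = \sqrt{\frac{22055}{3}} = \frac{\sqrt{66165}}{3}$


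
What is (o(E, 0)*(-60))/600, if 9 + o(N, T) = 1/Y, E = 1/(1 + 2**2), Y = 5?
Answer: 22/25 ≈ 0.88000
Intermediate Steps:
E = 1/5 (E = 1/(1 + 4) = 1/5 ≈ 0.20000)
o(N, T) = -44/5 (o(N, T) = -9 + 1/5 = -44/5)
(o(E, 0)*(-60))/600 = -44/5*(-60)/600 = 528*(1/600) = 22/25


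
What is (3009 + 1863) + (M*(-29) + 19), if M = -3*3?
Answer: 5152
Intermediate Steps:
M = -9
(3009 + 1863) + (M*(-29) + 19) = (3009 + 1863) + (-9*(-29) + 19) = 4872 + (261 + 19) = 4872 + 280 = 5152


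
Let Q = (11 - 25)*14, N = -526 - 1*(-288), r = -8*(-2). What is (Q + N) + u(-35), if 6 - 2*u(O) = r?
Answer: -439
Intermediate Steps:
r = 16
u(O) = -5 (u(O) = 3 - 1/2*16 = 3 - 8 = -5)
N = -238 (N = -526 + 288 = -238)
Q = -196 (Q = -14*14 = -196)
(Q + N) + u(-35) = (-196 - 238) - 5 = -434 - 5 = -439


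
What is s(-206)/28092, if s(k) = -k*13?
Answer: 1339/14046 ≈ 0.095330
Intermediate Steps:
s(k) = -13*k
s(-206)/28092 = -13*(-206)/28092 = 2678*(1/28092) = 1339/14046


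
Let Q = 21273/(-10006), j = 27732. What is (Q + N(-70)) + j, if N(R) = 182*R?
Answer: 149988679/10006 ≈ 14990.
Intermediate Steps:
Q = -21273/10006 (Q = 21273*(-1/10006) = -21273/10006 ≈ -2.1260)
(Q + N(-70)) + j = (-21273/10006 + 182*(-70)) + 27732 = (-21273/10006 - 12740) + 27732 = -127497713/10006 + 27732 = 149988679/10006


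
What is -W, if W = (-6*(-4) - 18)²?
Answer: -36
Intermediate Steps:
W = 36 (W = (24 - 18)² = 6² = 36)
-W = -1*36 = -36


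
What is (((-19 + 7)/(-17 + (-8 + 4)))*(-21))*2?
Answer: -24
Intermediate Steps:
(((-19 + 7)/(-17 + (-8 + 4)))*(-21))*2 = (-12/(-17 - 4)*(-21))*2 = (-12/(-21)*(-21))*2 = (-12*(-1/21)*(-21))*2 = ((4/7)*(-21))*2 = -12*2 = -24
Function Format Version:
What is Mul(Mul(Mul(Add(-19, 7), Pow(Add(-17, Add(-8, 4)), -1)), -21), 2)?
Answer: -24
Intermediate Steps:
Mul(Mul(Mul(Add(-19, 7), Pow(Add(-17, Add(-8, 4)), -1)), -21), 2) = Mul(Mul(Mul(-12, Pow(Add(-17, -4), -1)), -21), 2) = Mul(Mul(Mul(-12, Pow(-21, -1)), -21), 2) = Mul(Mul(Mul(-12, Rational(-1, 21)), -21), 2) = Mul(Mul(Rational(4, 7), -21), 2) = Mul(-12, 2) = -24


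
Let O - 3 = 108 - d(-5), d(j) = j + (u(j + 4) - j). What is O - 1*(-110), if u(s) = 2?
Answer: 219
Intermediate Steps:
d(j) = 2 (d(j) = j + (2 - j) = 2)
O = 109 (O = 3 + (108 - 1*2) = 3 + (108 - 2) = 3 + 106 = 109)
O - 1*(-110) = 109 - 1*(-110) = 109 + 110 = 219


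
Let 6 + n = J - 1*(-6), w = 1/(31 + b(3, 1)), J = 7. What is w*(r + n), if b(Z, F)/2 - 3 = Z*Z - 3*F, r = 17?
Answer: 24/49 ≈ 0.48980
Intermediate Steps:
b(Z, F) = 6 - 6*F + 2*Z² (b(Z, F) = 6 + 2*(Z*Z - 3*F) = 6 + 2*(Z² - 3*F) = 6 + (-6*F + 2*Z²) = 6 - 6*F + 2*Z²)
w = 1/49 (w = 1/(31 + (6 - 6*1 + 2*3²)) = 1/(31 + (6 - 6 + 2*9)) = 1/(31 + (6 - 6 + 18)) = 1/(31 + 18) = 1/49 ≈ 0.020408)
n = 7 (n = -6 + (7 - 1*(-6)) = -6 + (7 + 6) = -6 + 13 = 7)
w*(r + n) = (17 + 7)/49 = (1/49)*24 = 24/49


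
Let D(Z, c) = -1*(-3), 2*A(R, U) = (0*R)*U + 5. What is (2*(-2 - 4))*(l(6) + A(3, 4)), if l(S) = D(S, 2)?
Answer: -66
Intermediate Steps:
A(R, U) = 5/2 (A(R, U) = ((0*R)*U + 5)/2 = (0*U + 5)/2 = (0 + 5)/2 = (½)*5 = 5/2)
D(Z, c) = 3
l(S) = 3
(2*(-2 - 4))*(l(6) + A(3, 4)) = (2*(-2 - 4))*(3 + 5/2) = (2*(-6))*(11/2) = -12*11/2 = -66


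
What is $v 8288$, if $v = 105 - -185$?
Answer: $2403520$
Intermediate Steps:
$v = 290$ ($v = 105 + 185 = 290$)
$v 8288 = 290 \cdot 8288 = 2403520$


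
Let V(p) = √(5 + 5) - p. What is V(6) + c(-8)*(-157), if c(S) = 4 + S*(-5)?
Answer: -6914 + √10 ≈ -6910.8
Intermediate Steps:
c(S) = 4 - 5*S
V(p) = √10 - p
V(6) + c(-8)*(-157) = (√10 - 1*6) + (4 - 5*(-8))*(-157) = (√10 - 6) + (4 + 40)*(-157) = (-6 + √10) + 44*(-157) = (-6 + √10) - 6908 = -6914 + √10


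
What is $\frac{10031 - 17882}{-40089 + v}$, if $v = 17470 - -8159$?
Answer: $\frac{2617}{4820} \approx 0.54295$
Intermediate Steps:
$v = 25629$ ($v = 17470 + 8159 = 25629$)
$\frac{10031 - 17882}{-40089 + v} = \frac{10031 - 17882}{-40089 + 25629} = - \frac{7851}{-14460} = \left(-7851\right) \left(- \frac{1}{14460}\right) = \frac{2617}{4820}$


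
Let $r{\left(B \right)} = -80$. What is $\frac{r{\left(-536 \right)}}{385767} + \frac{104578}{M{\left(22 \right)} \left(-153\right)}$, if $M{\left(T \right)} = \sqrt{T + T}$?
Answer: $- \frac{80}{385767} - \frac{52289 \sqrt{11}}{1683} \approx -103.04$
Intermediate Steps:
$M{\left(T \right)} = \sqrt{2} \sqrt{T}$ ($M{\left(T \right)} = \sqrt{2 T} = \sqrt{2} \sqrt{T}$)
$\frac{r{\left(-536 \right)}}{385767} + \frac{104578}{M{\left(22 \right)} \left(-153\right)} = - \frac{80}{385767} + \frac{104578}{\sqrt{2} \sqrt{22} \left(-153\right)} = \left(-80\right) \frac{1}{385767} + \frac{104578}{2 \sqrt{11} \left(-153\right)} = - \frac{80}{385767} + \frac{104578}{\left(-306\right) \sqrt{11}} = - \frac{80}{385767} + 104578 \left(- \frac{\sqrt{11}}{3366}\right) = - \frac{80}{385767} - \frac{52289 \sqrt{11}}{1683}$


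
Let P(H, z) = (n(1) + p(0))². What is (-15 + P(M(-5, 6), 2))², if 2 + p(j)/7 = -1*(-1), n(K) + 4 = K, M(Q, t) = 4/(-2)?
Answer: 7225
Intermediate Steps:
M(Q, t) = -2 (M(Q, t) = 4*(-½) = -2)
n(K) = -4 + K
p(j) = -7 (p(j) = -14 + 7*(-1*(-1)) = -14 + 7*1 = -14 + 7 = -7)
P(H, z) = 100 (P(H, z) = ((-4 + 1) - 7)² = (-3 - 7)² = (-10)² = 100)
(-15 + P(M(-5, 6), 2))² = (-15 + 100)² = 85² = 7225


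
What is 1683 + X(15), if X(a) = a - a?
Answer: 1683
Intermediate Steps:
X(a) = 0
1683 + X(15) = 1683 + 0 = 1683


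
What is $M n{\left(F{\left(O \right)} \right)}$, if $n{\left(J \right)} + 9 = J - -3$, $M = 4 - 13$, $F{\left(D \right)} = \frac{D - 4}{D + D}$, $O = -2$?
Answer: $\frac{81}{2} \approx 40.5$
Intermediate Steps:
$F{\left(D \right)} = \frac{-4 + D}{2 D}$
$M = -9$ ($M = 4 - 13 = -9$)
$n{\left(J \right)} = -6 + J$ ($n{\left(J \right)} = -9 + \left(J - -3\right) = -9 + \left(J + 3\right) = -9 + \left(3 + J\right) = -6 + J$)
$M n{\left(F{\left(O \right)} \right)} = - 9 \left(-6 + \frac{-4 - 2}{2 \left(-2\right)}\right) = - 9 \left(-6 + \frac{1}{2} \left(- \frac{1}{2}\right) \left(-6\right)\right) = - 9 \left(-6 + \frac{3}{2}\right) = \left(-9\right) \left(- \frac{9}{2}\right) = \frac{81}{2}$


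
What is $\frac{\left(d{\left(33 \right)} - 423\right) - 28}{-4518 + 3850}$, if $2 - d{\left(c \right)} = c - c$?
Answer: $\frac{449}{668} \approx 0.67216$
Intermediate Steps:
$d{\left(c \right)} = 2$ ($d{\left(c \right)} = 2 - \left(c - c\right) = 2 - 0 = 2 + 0 = 2$)
$\frac{\left(d{\left(33 \right)} - 423\right) - 28}{-4518 + 3850} = \frac{\left(2 - 423\right) - 28}{-4518 + 3850} = \frac{-421 - 28}{-668} = \left(-449\right) \left(- \frac{1}{668}\right) = \frac{449}{668}$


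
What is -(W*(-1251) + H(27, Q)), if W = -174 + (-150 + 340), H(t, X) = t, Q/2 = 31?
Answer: 19989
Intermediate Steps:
Q = 62 (Q = 2*31 = 62)
W = 16 (W = -174 + 190 = 16)
-(W*(-1251) + H(27, Q)) = -(16*(-1251) + 27) = -(-20016 + 27) = -1*(-19989) = 19989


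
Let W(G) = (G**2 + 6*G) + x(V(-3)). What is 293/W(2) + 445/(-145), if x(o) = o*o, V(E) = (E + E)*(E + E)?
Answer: -108271/38048 ≈ -2.8456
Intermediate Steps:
V(E) = 4*E**2 (V(E) = (2*E)*(2*E) = 4*E**2)
x(o) = o**2
W(G) = 1296 + G**2 + 6*G (W(G) = (G**2 + 6*G) + (4*(-3)**2)**2 = (G**2 + 6*G) + (4*9)**2 = (G**2 + 6*G) + 36**2 = (G**2 + 6*G) + 1296 = 1296 + G**2 + 6*G)
293/W(2) + 445/(-145) = 293/(1296 + 2**2 + 6*2) + 445/(-145) = 293/(1296 + 4 + 12) + 445*(-1/145) = 293/1312 - 89/29 = -108271/38048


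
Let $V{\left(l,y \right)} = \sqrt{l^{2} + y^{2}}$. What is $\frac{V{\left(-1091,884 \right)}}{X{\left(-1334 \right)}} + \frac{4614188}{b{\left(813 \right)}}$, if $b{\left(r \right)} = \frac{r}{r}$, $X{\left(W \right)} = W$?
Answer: $4614188 - \frac{\sqrt{1971737}}{1334} \approx 4.6142 \cdot 10^{6}$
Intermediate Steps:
$b{\left(r \right)} = 1$
$\frac{V{\left(-1091,884 \right)}}{X{\left(-1334 \right)}} + \frac{4614188}{b{\left(813 \right)}} = \frac{\sqrt{\left(-1091\right)^{2} + 884^{2}}}{-1334} + \frac{4614188}{1} = \sqrt{1190281 + 781456} \left(- \frac{1}{1334}\right) + 4614188 \cdot 1 = \sqrt{1971737} \left(- \frac{1}{1334}\right) + 4614188 = - \frac{\sqrt{1971737}}{1334} + 4614188 = 4614188 - \frac{\sqrt{1971737}}{1334}$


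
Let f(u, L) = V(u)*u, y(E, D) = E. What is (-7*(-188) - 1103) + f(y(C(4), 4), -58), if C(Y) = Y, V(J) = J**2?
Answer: 277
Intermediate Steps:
f(u, L) = u**3 (f(u, L) = u**2*u = u**3)
(-7*(-188) - 1103) + f(y(C(4), 4), -58) = (-7*(-188) - 1103) + 4**3 = (1316 - 1103) + 64 = 213 + 64 = 277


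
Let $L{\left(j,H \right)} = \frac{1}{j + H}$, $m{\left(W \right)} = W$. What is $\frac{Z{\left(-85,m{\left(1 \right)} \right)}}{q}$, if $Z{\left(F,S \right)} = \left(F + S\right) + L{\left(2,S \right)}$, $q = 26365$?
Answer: $- \frac{251}{79095} \approx -0.0031734$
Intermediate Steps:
$L{\left(j,H \right)} = \frac{1}{H + j}$
$Z{\left(F,S \right)} = F + S + \frac{1}{2 + S}$ ($Z{\left(F,S \right)} = \left(F + S\right) + \frac{1}{S + 2} = \left(F + S\right) + \frac{1}{2 + S} = F + S + \frac{1}{2 + S}$)
$\frac{Z{\left(-85,m{\left(1 \right)} \right)}}{q} = \frac{\frac{1}{2 + 1} \left(1 + \left(2 + 1\right) \left(-85 + 1\right)\right)}{26365} = \frac{1 + 3 \left(-84\right)}{3} \cdot \frac{1}{26365} = \frac{1 - 252}{3} \cdot \frac{1}{26365} = \frac{1}{3} \left(-251\right) \frac{1}{26365} = \left(- \frac{251}{3}\right) \frac{1}{26365} = - \frac{251}{79095}$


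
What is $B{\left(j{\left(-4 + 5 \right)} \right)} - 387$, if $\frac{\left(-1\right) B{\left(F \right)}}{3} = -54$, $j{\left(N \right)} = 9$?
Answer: $-225$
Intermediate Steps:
$B{\left(F \right)} = 162$ ($B{\left(F \right)} = \left(-3\right) \left(-54\right) = 162$)
$B{\left(j{\left(-4 + 5 \right)} \right)} - 387 = 162 - 387 = -225$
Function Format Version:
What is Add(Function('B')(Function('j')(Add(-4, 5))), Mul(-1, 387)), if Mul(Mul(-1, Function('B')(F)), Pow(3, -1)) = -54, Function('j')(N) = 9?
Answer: -225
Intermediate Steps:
Function('B')(F) = 162 (Function('B')(F) = Mul(-3, -54) = 162)
Add(Function('B')(Function('j')(Add(-4, 5))), Mul(-1, 387)) = Add(162, Mul(-1, 387)) = Add(162, -387) = -225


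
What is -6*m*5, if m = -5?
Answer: 150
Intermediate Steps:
-6*m*5 = -6*(-5)*5 = 30*5 = 150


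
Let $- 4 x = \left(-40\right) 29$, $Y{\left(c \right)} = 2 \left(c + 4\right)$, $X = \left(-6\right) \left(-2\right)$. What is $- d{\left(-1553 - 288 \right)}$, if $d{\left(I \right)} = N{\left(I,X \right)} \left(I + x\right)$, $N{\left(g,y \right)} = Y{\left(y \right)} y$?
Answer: $595584$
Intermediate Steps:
$X = 12$
$Y{\left(c \right)} = 8 + 2 c$ ($Y{\left(c \right)} = 2 \left(4 + c\right) = 8 + 2 c$)
$N{\left(g,y \right)} = y \left(8 + 2 y\right)$ ($N{\left(g,y \right)} = \left(8 + 2 y\right) y = y \left(8 + 2 y\right)$)
$x = 290$ ($x = - \frac{\left(-40\right) 29}{4} = \left(- \frac{1}{4}\right) \left(-1160\right) = 290$)
$d{\left(I \right)} = 111360 + 384 I$ ($d{\left(I \right)} = 2 \cdot 12 \left(4 + 12\right) \left(I + 290\right) = 2 \cdot 12 \cdot 16 \left(290 + I\right) = 384 \left(290 + I\right) = 111360 + 384 I$)
$- d{\left(-1553 - 288 \right)} = - (111360 + 384 \left(-1553 - 288\right)) = - (111360 + 384 \left(-1841\right)) = - (111360 - 706944) = \left(-1\right) \left(-595584\right) = 595584$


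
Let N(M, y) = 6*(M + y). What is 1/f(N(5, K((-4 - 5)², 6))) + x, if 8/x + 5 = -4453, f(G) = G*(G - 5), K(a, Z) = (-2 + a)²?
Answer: -1872350185/1043367554628 ≈ -0.0017945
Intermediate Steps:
N(M, y) = 6*M + 6*y
f(G) = G*(-5 + G)
x = -4/2229 (x = 8/(-5 - 4453) = 8/(-4458) = 8*(-1/4458) = -4/2229 ≈ -0.0017945)
1/f(N(5, K((-4 - 5)², 6))) + x = 1/((6*5 + 6*(-2 + (-4 - 5)²)²)*(-5 + (6*5 + 6*(-2 + (-4 - 5)²)²))) - 4/2229 = 1/((30 + 6*(-2 + (-9)²)²)*(-5 + (30 + 6*(-2 + (-9)²)²))) - 4/2229 = 1/((30 + 6*(-2 + 81)²)*(-5 + (30 + 6*(-2 + 81)²))) - 4/2229 = 1/((30 + 6*79²)*(-5 + (30 + 6*79²))) - 4/2229 = 1/((30 + 6*6241)*(-5 + (30 + 6*6241))) - 4/2229 = 1/((30 + 37446)*(-5 + (30 + 37446))) - 4/2229 = 1/(37476*(-5 + 37476)) - 4/2229 = 1/(37476*37471) - 4/2229 = 1/1404263196 - 4/2229 = -1872350185/1043367554628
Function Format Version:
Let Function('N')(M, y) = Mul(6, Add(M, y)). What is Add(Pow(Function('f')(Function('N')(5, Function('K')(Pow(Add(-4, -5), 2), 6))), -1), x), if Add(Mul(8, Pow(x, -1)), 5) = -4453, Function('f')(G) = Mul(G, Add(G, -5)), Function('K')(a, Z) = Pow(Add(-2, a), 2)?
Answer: Rational(-1872350185, 1043367554628) ≈ -0.0017945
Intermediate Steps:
Function('N')(M, y) = Add(Mul(6, M), Mul(6, y))
Function('f')(G) = Mul(G, Add(-5, G))
x = Rational(-4, 2229) (x = Mul(8, Pow(Add(-5, -4453), -1)) = Mul(8, Pow(-4458, -1)) = Mul(8, Rational(-1, 4458)) = Rational(-4, 2229) ≈ -0.0017945)
Add(Pow(Function('f')(Function('N')(5, Function('K')(Pow(Add(-4, -5), 2), 6))), -1), x) = Add(Pow(Mul(Add(Mul(6, 5), Mul(6, Pow(Add(-2, Pow(Add(-4, -5), 2)), 2))), Add(-5, Add(Mul(6, 5), Mul(6, Pow(Add(-2, Pow(Add(-4, -5), 2)), 2))))), -1), Rational(-4, 2229)) = Add(Pow(Mul(Add(30, Mul(6, Pow(Add(-2, Pow(-9, 2)), 2))), Add(-5, Add(30, Mul(6, Pow(Add(-2, Pow(-9, 2)), 2))))), -1), Rational(-4, 2229)) = Add(Pow(Mul(Add(30, Mul(6, Pow(Add(-2, 81), 2))), Add(-5, Add(30, Mul(6, Pow(Add(-2, 81), 2))))), -1), Rational(-4, 2229)) = Add(Pow(Mul(Add(30, Mul(6, Pow(79, 2))), Add(-5, Add(30, Mul(6, Pow(79, 2))))), -1), Rational(-4, 2229)) = Add(Pow(Mul(Add(30, Mul(6, 6241)), Add(-5, Add(30, Mul(6, 6241)))), -1), Rational(-4, 2229)) = Add(Pow(Mul(Add(30, 37446), Add(-5, Add(30, 37446))), -1), Rational(-4, 2229)) = Add(Pow(Mul(37476, Add(-5, 37476)), -1), Rational(-4, 2229)) = Add(Pow(Mul(37476, 37471), -1), Rational(-4, 2229)) = Add(Pow(1404263196, -1), Rational(-4, 2229)) = Add(Rational(1, 1404263196), Rational(-4, 2229)) = Rational(-1872350185, 1043367554628)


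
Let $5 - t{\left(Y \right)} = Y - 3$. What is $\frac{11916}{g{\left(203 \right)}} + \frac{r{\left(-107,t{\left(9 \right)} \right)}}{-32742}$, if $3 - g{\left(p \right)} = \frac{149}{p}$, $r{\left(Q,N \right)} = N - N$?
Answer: $\frac{604737}{115} \approx 5258.6$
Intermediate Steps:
$t{\left(Y \right)} = 8 - Y$ ($t{\left(Y \right)} = 5 - \left(Y - 3\right) = 5 - \left(-3 + Y\right) = 8 - Y$)
$r{\left(Q,N \right)} = 0$
$g{\left(p \right)} = 3 - \frac{149}{p}$
$\frac{11916}{g{\left(203 \right)}} + \frac{r{\left(-107,t{\left(9 \right)} \right)}}{-32742} = \frac{11916}{3 - \frac{149}{203}} + \frac{0}{-32742} = \frac{11916}{3 - \frac{149}{203}} + 0 \left(- \frac{1}{32742}\right) = \frac{11916}{3 - \frac{149}{203}} + 0 = \frac{11916}{\frac{460}{203}} + 0 = 11916 \cdot \frac{203}{460} + 0 = \frac{604737}{115} + 0 = \frac{604737}{115}$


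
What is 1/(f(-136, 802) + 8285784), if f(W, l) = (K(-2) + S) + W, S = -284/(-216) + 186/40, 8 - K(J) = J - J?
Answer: 540/4474257461 ≈ 1.2069e-7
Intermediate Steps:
K(J) = 8 (K(J) = 8 - (J - J) = 8 - 1*0 = 8 + 0 = 8)
S = 3221/540 (S = -284*(-1/216) + 186*(1/40) = 71/54 + 93/20 = 3221/540 ≈ 5.9648)
f(W, l) = 7541/540 + W (f(W, l) = (8 + 3221/540) + W = 7541/540 + W)
1/(f(-136, 802) + 8285784) = 1/((7541/540 - 136) + 8285784) = 1/(-65899/540 + 8285784) = 1/(4474257461/540) = 540/4474257461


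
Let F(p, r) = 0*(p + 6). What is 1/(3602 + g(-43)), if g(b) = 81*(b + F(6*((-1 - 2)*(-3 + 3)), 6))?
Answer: 1/119 ≈ 0.0084034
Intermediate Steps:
F(p, r) = 0 (F(p, r) = 0*(6 + p) = 0)
g(b) = 81*b (g(b) = 81*(b + 0) = 81*b)
1/(3602 + g(-43)) = 1/(3602 + 81*(-43)) = 1/(3602 - 3483) = 1/119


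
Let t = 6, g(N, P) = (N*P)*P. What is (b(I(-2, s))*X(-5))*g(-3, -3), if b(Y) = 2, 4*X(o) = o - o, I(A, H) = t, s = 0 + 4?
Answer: 0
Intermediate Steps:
g(N, P) = N*P²
s = 4
I(A, H) = 6
X(o) = 0 (X(o) = (o - o)/4 = (¼)*0 = 0)
(b(I(-2, s))*X(-5))*g(-3, -3) = (2*0)*(-3*(-3)²) = 0*(-3*9) = 0*(-27) = 0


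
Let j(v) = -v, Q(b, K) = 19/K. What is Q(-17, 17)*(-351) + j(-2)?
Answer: -6635/17 ≈ -390.29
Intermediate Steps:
Q(-17, 17)*(-351) + j(-2) = (19/17)*(-351) - 1*(-2) = (19*(1/17))*(-351) + 2 = (19/17)*(-351) + 2 = -6669/17 + 2 = -6635/17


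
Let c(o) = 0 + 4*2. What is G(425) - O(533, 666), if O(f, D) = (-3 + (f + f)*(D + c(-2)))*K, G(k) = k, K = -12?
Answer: 8622197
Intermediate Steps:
c(o) = 8 (c(o) = 0 + 8 = 8)
O(f, D) = 36 - 24*f*(8 + D) (O(f, D) = (-3 + (f + f)*(D + 8))*(-12) = (-3 + (2*f)*(8 + D))*(-12) = (-3 + 2*f*(8 + D))*(-12) = 36 - 24*f*(8 + D))
G(425) - O(533, 666) = 425 - (36 - 192*533 - 24*666*533) = 425 - (36 - 102336 - 8519472) = 425 - 1*(-8621772) = 425 + 8621772 = 8622197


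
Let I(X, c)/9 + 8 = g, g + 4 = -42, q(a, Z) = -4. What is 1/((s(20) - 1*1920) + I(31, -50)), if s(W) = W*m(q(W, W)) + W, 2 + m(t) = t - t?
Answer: -1/2426 ≈ -0.00041220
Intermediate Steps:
g = -46 (g = -4 - 42 = -46)
m(t) = -2 (m(t) = -2 + (t - t) = -2 + 0 = -2)
I(X, c) = -486 (I(X, c) = -72 + 9*(-46) = -72 - 414 = -486)
s(W) = -W (s(W) = W*(-2) + W = -2*W + W = -W)
1/((s(20) - 1*1920) + I(31, -50)) = 1/((-1*20 - 1*1920) - 486) = 1/((-20 - 1920) - 486) = 1/(-1940 - 486) = 1/(-2426) = -1/2426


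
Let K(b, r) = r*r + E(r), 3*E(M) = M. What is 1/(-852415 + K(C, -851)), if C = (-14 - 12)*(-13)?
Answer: -3/385493 ≈ -7.7822e-6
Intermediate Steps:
E(M) = M/3
C = 338 (C = -26*(-13) = 338)
K(b, r) = r² + r/3 (K(b, r) = r*r + r/3 = r² + r/3)
1/(-852415 + K(C, -851)) = 1/(-852415 - 851*(⅓ - 851)) = 1/(-852415 - 851*(-2552/3)) = 1/(-852415 + 2171752/3) = 1/(-385493/3) = -3/385493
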